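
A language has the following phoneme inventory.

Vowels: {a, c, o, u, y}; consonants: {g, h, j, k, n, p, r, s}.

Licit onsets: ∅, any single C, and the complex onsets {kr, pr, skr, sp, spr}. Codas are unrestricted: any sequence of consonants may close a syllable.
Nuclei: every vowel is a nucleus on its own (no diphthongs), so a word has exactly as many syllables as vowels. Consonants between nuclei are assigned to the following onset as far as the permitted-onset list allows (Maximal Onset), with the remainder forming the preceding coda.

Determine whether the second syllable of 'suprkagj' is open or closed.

closed

Nuclei (vowels): u, a → 2 syllables.
σ1/σ2 boundary: cluster /prk/ — the longest permitted-onset suffix is /k/; onset = /k/, preceding coda = /pr/.
Syllabification: supr.kagj.
Syllable 2 is /kagj/ with coda /gj/, so it is closed.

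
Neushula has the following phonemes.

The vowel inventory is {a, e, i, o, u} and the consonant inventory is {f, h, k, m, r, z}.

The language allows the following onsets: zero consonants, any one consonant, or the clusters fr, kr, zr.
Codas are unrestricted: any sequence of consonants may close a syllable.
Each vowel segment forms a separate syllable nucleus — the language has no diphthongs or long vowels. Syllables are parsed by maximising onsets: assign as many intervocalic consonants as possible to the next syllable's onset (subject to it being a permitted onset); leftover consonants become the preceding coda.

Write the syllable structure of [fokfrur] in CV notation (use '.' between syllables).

CVC.CCVC

Nuclei (vowels): o, u → 2 syllables.
σ1/σ2 boundary: /kfr/; trying suffixes from longest down, /fr/ is the first permitted one, so coda /k/ | onset /fr/.
Result: fok.frur.
Mapping each syllable to C/V: /fok/ → CVC, /frur/ → CCVC.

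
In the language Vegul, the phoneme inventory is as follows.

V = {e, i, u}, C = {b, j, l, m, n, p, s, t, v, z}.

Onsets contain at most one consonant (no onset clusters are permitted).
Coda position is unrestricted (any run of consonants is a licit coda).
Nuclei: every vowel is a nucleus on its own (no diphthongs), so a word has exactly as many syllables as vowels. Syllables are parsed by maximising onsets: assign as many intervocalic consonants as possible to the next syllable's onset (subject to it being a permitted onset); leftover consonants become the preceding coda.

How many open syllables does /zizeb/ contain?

1

Nuclei (vowels): i, e → 2 syllables.
/i…e/ gap (V1→V2): /z/ → onset of the next syllable (single consonants are always licit onsets).
So the parse is zi.zeb.
Classifying each syllable: /zi/ (open), /zeb/ (closed).
Open syllables: 1.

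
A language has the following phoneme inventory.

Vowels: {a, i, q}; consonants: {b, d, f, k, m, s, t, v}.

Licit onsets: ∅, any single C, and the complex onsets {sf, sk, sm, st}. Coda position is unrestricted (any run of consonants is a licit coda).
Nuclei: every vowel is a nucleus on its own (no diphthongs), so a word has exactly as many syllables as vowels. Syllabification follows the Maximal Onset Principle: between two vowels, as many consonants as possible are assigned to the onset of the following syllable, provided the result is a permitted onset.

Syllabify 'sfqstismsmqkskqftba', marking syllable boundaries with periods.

The vowels are q, i, q, q, a — 5 nuclei, so 5 syllables.
Between /q/ (V1) and /i/ (V2): /st/ is a licit onset in full, so it all attaches to the next syllable.
Between /i/ (V2) and /q/ (V3): /smsm/ splits as /sm/ + /sm/ (/sm/ is the longest suffix that is a licit onset).
Between /q/ (V3) and /q/ (V4): /ksk/ splits as /k/ + /sk/ (/sk/ is the longest suffix that is a licit onset).
Between /q/ (V4) and /a/ (V5): /ftb/ — longest licit onset from the right is /b/, leaving /ft/ as coda.

sfq.stism.smqk.skqft.ba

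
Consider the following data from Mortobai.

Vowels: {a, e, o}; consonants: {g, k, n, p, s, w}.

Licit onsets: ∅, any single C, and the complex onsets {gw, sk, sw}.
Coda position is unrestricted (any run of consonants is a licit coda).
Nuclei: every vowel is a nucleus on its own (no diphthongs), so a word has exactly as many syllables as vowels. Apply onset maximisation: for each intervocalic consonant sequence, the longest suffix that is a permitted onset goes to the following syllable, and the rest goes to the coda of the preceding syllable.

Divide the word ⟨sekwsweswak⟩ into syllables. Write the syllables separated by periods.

Nuclei (vowels): e, e, a → 3 syllables.
Between /e/ (V1) and /e/ (V2): /kwsw/; trying suffixes from longest down, /sw/ is the first permitted one, so coda /kw/ | onset /sw/.
Between /e/ (V2) and /a/ (V3): /sw/ — entire cluster is a permitted onset → onset /sw/, coda ∅.

sekw.swe.swak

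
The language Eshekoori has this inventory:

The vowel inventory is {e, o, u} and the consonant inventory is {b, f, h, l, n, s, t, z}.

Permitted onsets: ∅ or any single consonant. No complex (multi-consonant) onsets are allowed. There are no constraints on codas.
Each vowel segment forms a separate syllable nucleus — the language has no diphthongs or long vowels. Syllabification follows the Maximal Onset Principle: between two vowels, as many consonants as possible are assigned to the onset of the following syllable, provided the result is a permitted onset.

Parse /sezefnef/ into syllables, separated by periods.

se.zef.nef

The vowels are e, e, e — 3 nuclei, so 3 syllables.
σ1/σ2 boundary: just /z/ — single C goes to the following onset.
σ2/σ3 boundary: cluster /fn/ — the longest permitted-onset suffix is /n/; onset = /n/, preceding coda = /f/.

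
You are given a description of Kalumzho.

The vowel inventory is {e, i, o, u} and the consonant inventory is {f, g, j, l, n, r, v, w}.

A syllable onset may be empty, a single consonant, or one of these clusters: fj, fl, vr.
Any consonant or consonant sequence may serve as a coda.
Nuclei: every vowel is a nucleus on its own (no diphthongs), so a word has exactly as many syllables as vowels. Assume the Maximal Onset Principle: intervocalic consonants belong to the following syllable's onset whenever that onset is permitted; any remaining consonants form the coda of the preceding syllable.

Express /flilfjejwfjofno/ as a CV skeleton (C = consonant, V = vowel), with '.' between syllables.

Vowels present: i, e, o, o; each is a nucleus, giving 4 syllables.
V1 /i/ – V2 /e/: /lfj/ — longest licit onset from the right is /fj/, leaving /l/ as coda.
V2 /e/ – V3 /o/: /jwfj/ splits as /jw/ + /fj/ (/fj/ is the longest suffix that is a licit onset).
V3 /o/ – V4 /o/: cluster /fn/ — the longest permitted-onset suffix is /n/; onset = /n/, preceding coda = /f/.
Putting it together: flil.fjejw.fjof.no.
Mapping each syllable to C/V: /flil/ → CCVC, /fjejw/ → CCVCC, /fjof/ → CCVC, /no/ → CV.

CCVC.CCVCC.CCVC.CV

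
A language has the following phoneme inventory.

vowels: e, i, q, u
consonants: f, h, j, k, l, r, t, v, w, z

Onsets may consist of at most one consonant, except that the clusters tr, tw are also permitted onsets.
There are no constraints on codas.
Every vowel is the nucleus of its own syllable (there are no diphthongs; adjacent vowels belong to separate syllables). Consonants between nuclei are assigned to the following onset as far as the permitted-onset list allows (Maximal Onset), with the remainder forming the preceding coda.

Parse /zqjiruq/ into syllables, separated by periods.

zq.ji.ru.q

The vowels are q, i, u, q — 4 nuclei, so 4 syllables.
V1 /q/ – V2 /i/: /j/ → onset of the next syllable (single consonants are always licit onsets).
V2 /i/ – V3 /u/: /r/ is a single consonant, so it becomes the next onset.
V3 /u/ – V4 /q/: no consonants, so the boundary falls immediately after /u/.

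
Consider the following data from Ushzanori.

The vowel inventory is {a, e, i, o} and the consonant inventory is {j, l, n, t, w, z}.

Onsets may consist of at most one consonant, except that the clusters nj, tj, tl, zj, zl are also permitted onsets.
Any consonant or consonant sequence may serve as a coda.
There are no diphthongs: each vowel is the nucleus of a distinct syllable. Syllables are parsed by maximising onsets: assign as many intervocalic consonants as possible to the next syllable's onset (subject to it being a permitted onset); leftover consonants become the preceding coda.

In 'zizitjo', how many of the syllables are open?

3

The vowels are i, i, o — 3 nuclei, so 3 syllables.
σ1/σ2 boundary: /z/ → onset of the next syllable (single consonants are always licit onsets).
σ2/σ3 boundary: /tj/ — entire cluster is a permitted onset → onset /tj/, coda ∅.
Syllabification: zi.zi.tjo.
Classifying each syllable: /zi/ (open), /zi/ (open), /tjo/ (open).
Open syllables: 3.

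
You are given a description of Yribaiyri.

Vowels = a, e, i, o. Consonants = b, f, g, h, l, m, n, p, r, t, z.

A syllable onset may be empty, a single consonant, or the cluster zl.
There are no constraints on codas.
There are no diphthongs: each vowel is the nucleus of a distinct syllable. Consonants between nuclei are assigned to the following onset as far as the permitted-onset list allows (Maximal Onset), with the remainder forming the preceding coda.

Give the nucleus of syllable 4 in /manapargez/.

e

Nuclei (vowels): a, a, a, e → 4 syllables.
The fourth nucleus (vowel 4 from the left) is /e/.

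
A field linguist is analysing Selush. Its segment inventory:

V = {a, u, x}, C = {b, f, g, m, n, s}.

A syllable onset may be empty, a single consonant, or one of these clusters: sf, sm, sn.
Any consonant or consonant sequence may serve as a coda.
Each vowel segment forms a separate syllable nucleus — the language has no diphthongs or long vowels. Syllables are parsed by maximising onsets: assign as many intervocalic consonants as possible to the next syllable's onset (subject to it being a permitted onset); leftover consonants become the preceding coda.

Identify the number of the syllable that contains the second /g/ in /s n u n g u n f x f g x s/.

4

Nuclei (vowels): u, u, x, x → 4 syllables.
Between /u/ (V1) and /u/ (V2): /ng/ splits as /n/ + /g/ (/g/ is the longest suffix that is a licit onset).
Between /u/ (V2) and /x/ (V3): /nf/; trying suffixes from longest down, /f/ is the first permitted one, so coda /n/ | onset /f/.
Between /x/ (V3) and /x/ (V4): cluster /fg/ — the longest permitted-onset suffix is /g/; onset = /g/, preceding coda = /f/.
Result: snun.gun.fxf.gxs.
The second /g/ is in the onset of syllable 4 (/gxs/).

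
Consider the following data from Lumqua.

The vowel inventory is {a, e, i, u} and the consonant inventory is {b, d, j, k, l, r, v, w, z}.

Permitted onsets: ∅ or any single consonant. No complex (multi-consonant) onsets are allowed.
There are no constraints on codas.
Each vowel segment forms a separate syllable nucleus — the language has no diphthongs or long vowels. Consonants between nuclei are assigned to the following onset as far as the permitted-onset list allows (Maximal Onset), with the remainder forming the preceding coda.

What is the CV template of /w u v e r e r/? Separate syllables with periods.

CV.CV.CVC

The vowels are u, e, e — 3 nuclei, so 3 syllables.
σ1/σ2 boundary: /v/ is a single consonant, so it becomes the next onset.
σ2/σ3 boundary: /r/ → onset of the next syllable (single consonants are always licit onsets).
So the parse is wu.ve.rer.
Mapping each syllable to C/V: /wu/ → CV, /ve/ → CV, /rer/ → CVC.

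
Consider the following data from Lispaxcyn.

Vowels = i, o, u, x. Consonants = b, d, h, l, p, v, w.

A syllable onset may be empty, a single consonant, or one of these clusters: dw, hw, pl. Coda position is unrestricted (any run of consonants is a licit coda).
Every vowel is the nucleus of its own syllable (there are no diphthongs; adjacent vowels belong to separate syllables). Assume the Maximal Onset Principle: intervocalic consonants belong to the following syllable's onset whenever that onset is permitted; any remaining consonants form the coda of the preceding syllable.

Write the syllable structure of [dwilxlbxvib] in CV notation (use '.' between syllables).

Vowels present: i, x, x, i; each is a nucleus, giving 4 syllables.
σ1/σ2 boundary: /l/ → onset of the next syllable (single consonants are always licit onsets).
σ2/σ3 boundary: /lb/ — longest licit onset from the right is /b/, leaving /l/ as coda.
σ3/σ4 boundary: just /v/ — single C goes to the following onset.
Putting it together: dwi.lxl.bx.vib.
Mapping each syllable to C/V: /dwi/ → CCV, /lxl/ → CVC, /bx/ → CV, /vib/ → CVC.

CCV.CVC.CV.CVC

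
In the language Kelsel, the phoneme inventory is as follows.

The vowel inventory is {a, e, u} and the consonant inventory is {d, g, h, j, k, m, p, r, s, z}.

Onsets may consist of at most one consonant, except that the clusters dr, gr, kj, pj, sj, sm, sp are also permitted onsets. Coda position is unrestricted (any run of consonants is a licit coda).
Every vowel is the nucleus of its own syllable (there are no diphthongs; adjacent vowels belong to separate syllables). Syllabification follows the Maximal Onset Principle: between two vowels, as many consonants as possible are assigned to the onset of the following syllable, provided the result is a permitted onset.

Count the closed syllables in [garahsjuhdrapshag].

Nuclei (vowels): a, a, u, a, a → 5 syllables.
/a…a/ gap (V1→V2): /r/ → onset of the next syllable (single consonants are always licit onsets).
/a…u/ gap (V2→V3): /hsj/; trying suffixes from longest down, /sj/ is the first permitted one, so coda /h/ | onset /sj/.
/u…a/ gap (V3→V4): /hdr/ — longest licit onset from the right is /dr/, leaving /h/ as coda.
/a…a/ gap (V4→V5): /psh/ splits as /ps/ + /h/ (/h/ is the longest suffix that is a licit onset).
Syllabification: ga.rah.sjuh.draps.hag.
Classifying each syllable: /ga/ (open), /rah/ (closed), /sjuh/ (closed), /draps/ (closed), /hag/ (closed).
Closed syllables: 4.

4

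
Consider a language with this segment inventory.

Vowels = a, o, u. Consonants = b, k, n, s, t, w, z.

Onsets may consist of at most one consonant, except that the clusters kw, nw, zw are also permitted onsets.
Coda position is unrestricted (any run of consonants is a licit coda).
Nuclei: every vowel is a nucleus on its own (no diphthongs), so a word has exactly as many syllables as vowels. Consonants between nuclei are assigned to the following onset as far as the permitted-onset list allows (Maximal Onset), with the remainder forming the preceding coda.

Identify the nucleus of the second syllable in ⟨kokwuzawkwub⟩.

u

The vowels are o, u, a, u — 4 nuclei, so 4 syllables.
The second nucleus (vowel 2 from the left) is /u/.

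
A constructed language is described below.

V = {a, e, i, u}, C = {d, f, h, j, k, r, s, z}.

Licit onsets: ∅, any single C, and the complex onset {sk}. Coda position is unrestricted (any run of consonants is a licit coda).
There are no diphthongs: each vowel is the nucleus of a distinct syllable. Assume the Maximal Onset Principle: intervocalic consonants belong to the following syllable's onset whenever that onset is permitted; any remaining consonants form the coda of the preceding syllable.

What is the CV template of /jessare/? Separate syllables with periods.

The vowels are e, a, e — 3 nuclei, so 3 syllables.
Between /e/ (V1) and /a/ (V2): /ss/ splits as /s/ + /s/ (/s/ is the longest suffix that is a licit onset).
Between /a/ (V2) and /e/ (V3): /r/ is a single consonant, so it becomes the next onset.
So the parse is jes.sa.re.
Mapping each syllable to C/V: /jes/ → CVC, /sa/ → CV, /re/ → CV.

CVC.CV.CV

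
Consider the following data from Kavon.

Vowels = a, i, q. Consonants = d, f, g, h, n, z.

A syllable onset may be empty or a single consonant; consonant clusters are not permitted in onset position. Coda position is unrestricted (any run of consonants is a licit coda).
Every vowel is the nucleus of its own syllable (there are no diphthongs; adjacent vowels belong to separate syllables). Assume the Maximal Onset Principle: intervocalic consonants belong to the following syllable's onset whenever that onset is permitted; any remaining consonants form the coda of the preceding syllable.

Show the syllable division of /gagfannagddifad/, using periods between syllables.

gag.fan.nagd.di.fad

The vowels are a, a, a, i, a — 5 nuclei, so 5 syllables.
Between /a/ (V1) and /a/ (V2): cluster /gf/ — the longest permitted-onset suffix is /f/; onset = /f/, preceding coda = /g/.
Between /a/ (V2) and /a/ (V3): /nn/ splits as /n/ + /n/ (/n/ is the longest suffix that is a licit onset).
Between /a/ (V3) and /i/ (V4): /gdd/ splits as /gd/ + /d/ (/d/ is the longest suffix that is a licit onset).
Between /i/ (V4) and /a/ (V5): just /f/ — single C goes to the following onset.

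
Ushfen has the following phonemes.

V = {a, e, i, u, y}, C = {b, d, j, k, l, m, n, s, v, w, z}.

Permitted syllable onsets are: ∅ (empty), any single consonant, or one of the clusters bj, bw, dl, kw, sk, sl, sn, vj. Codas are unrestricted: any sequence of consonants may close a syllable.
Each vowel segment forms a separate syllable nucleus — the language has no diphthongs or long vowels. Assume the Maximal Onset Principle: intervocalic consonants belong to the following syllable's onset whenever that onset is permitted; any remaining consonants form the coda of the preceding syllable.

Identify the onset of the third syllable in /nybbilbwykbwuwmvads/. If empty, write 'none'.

bw

Nuclei (vowels): y, i, y, u, a → 5 syllables.
/y…i/ gap (V1→V2): /bb/; trying suffixes from longest down, /b/ is the first permitted one, so coda /b/ | onset /b/.
/i…y/ gap (V2→V3): /lbw/ — longest licit onset from the right is /bw/, leaving /l/ as coda.
/y…u/ gap (V3→V4): /kbw/ splits as /k/ + /bw/ (/bw/ is the longest suffix that is a licit onset).
/u…a/ gap (V4→V5): /wmv/; trying suffixes from longest down, /v/ is the first permitted one, so coda /wm/ | onset /v/.
Putting it together: nyb.bil.bwyk.bwuwm.vads.
Syllable 3 is /bwyk/: onset /bw/, nucleus /y/, coda /k/.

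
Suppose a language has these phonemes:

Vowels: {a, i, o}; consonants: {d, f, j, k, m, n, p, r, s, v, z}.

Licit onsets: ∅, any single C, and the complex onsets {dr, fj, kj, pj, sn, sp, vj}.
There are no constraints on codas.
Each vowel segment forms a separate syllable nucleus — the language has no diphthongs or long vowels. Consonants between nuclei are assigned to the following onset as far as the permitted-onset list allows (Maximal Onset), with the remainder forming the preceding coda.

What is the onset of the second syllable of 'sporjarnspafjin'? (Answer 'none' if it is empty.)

Nuclei (vowels): o, a, a, i → 4 syllables.
V1 /o/ – V2 /a/: /rj/ — longest licit onset from the right is /j/, leaving /r/ as coda.
V2 /a/ – V3 /a/: /rnsp/ — longest licit onset from the right is /sp/, leaving /rn/ as coda.
V3 /a/ – V4 /i/: /fj/ is a licit onset in full, so it all attaches to the next syllable.
Result: spor.jarn.spa.fjin.
Syllable 2 is /jarn/: onset /j/, nucleus /a/, coda /rn/.

j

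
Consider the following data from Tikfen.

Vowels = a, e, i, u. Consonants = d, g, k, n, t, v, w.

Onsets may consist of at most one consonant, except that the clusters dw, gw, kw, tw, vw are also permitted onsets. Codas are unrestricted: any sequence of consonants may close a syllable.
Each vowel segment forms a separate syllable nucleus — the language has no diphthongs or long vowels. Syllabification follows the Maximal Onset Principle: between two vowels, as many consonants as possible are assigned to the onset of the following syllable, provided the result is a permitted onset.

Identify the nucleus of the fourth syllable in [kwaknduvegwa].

a

Vowels present: a, u, e, a; each is a nucleus, giving 4 syllables.
The fourth nucleus (vowel 4 from the left) is /a/.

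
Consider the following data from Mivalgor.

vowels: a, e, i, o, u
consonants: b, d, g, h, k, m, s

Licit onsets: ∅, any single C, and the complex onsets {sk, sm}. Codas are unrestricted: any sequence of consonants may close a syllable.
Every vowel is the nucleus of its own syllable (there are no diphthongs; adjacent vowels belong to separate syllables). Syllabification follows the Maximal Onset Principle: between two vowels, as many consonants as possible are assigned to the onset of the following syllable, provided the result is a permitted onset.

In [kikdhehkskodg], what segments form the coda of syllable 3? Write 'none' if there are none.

Nuclei (vowels): i, e, o → 3 syllables.
σ1/σ2 boundary: /kdh/; trying suffixes from longest down, /h/ is the first permitted one, so coda /kd/ | onset /h/.
σ2/σ3 boundary: /hksk/; trying suffixes from longest down, /sk/ is the first permitted one, so coda /hk/ | onset /sk/.
So the parse is kikd.hehk.skodg.
Syllable 3 is /skodg/: onset /sk/, nucleus /o/, coda /dg/.

dg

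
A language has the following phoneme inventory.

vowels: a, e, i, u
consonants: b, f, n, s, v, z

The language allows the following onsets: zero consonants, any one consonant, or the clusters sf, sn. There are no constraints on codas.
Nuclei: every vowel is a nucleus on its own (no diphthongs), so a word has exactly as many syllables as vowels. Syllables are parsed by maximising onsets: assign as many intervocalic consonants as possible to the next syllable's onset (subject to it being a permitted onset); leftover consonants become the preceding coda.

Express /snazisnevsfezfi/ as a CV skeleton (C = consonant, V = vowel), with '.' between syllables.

CCV.CV.CCVC.CCVC.CV

The vowels are a, i, e, e, i — 5 nuclei, so 5 syllables.
/a…i/ gap (V1→V2): /z/ → onset of the next syllable (single consonants are always licit onsets).
/i…e/ gap (V2→V3): /sn/ is a licit onset in full, so it all attaches to the next syllable.
/e…e/ gap (V3→V4): /vsf/; trying suffixes from longest down, /sf/ is the first permitted one, so coda /v/ | onset /sf/.
/e…i/ gap (V4→V5): /zf/ splits as /z/ + /f/ (/f/ is the longest suffix that is a licit onset).
Result: sna.zi.snev.sfez.fi.
Mapping each syllable to C/V: /sna/ → CCV, /zi/ → CV, /snev/ → CCVC, /sfez/ → CCVC, /fi/ → CV.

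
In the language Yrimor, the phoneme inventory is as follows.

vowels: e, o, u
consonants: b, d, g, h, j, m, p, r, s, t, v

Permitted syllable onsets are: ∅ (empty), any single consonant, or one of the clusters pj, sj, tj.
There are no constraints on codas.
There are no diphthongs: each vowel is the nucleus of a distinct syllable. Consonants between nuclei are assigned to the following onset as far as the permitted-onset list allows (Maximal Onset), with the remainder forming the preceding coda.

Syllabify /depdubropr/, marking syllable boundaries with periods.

The vowels are e, u, o — 3 nuclei, so 3 syllables.
V1 /e/ – V2 /u/: /pd/ — longest licit onset from the right is /d/, leaving /p/ as coda.
V2 /u/ – V3 /o/: /br/ splits as /b/ + /r/ (/r/ is the longest suffix that is a licit onset).

dep.dub.ropr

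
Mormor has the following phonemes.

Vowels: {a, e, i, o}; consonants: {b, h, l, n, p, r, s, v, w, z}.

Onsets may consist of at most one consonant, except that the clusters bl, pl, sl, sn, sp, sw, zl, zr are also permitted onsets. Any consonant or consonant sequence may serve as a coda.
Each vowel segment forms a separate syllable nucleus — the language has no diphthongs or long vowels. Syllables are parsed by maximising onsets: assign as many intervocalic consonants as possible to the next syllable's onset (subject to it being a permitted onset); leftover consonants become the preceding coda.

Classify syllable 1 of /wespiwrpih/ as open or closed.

open

Vowels present: e, i, i; each is a nucleus, giving 3 syllables.
/e…i/ gap (V1→V2): /sp/ — entire cluster is a permitted onset → onset /sp/, coda ∅.
/i…i/ gap (V2→V3): /wrp/; trying suffixes from longest down, /p/ is the first permitted one, so coda /wr/ | onset /p/.
Putting it together: we.spiwr.pih.
Syllable 1 is /we/; it ends in its nucleus with no coda, so it is open.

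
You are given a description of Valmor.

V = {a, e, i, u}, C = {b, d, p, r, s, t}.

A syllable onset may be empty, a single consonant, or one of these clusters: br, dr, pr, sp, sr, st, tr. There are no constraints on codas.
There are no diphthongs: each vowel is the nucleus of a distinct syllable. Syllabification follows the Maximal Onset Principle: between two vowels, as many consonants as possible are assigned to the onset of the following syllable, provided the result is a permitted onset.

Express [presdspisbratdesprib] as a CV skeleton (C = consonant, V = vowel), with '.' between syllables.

CCVCC.CCVC.CCVC.CVC.CCVC

The vowels are e, i, a, e, i — 5 nuclei, so 5 syllables.
σ1/σ2 boundary: /sdsp/ splits as /sd/ + /sp/ (/sp/ is the longest suffix that is a licit onset).
σ2/σ3 boundary: /sbr/ — longest licit onset from the right is /br/, leaving /s/ as coda.
σ3/σ4 boundary: /td/; trying suffixes from longest down, /d/ is the first permitted one, so coda /t/ | onset /d/.
σ4/σ5 boundary: cluster /spr/ — the longest permitted-onset suffix is /pr/; onset = /pr/, preceding coda = /s/.
Putting it together: presd.spis.brat.des.prib.
Mapping each syllable to C/V: /presd/ → CCVCC, /spis/ → CCVC, /brat/ → CCVC, /des/ → CVC, /prib/ → CCVC.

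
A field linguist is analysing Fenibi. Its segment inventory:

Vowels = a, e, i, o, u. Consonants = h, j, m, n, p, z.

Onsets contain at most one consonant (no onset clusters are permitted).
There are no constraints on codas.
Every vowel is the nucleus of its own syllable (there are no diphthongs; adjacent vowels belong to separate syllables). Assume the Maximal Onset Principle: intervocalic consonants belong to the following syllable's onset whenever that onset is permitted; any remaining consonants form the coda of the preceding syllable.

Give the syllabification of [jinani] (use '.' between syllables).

Nuclei (vowels): i, a, i → 3 syllables.
V1 /i/ – V2 /a/: /n/ → onset of the next syllable (single consonants are always licit onsets).
V2 /a/ – V3 /i/: /n/ → onset of the next syllable (single consonants are always licit onsets).

ji.na.ni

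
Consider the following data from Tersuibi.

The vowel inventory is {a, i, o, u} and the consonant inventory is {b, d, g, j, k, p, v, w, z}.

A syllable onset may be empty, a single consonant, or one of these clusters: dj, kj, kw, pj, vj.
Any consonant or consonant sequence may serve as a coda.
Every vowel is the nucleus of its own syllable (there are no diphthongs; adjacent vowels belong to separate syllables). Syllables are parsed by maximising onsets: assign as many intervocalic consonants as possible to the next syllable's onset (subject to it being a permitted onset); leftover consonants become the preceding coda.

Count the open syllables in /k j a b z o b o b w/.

1

Nuclei (vowels): a, o, o → 3 syllables.
V1 /a/ – V2 /o/: /bz/ — longest licit onset from the right is /z/, leaving /b/ as coda.
V2 /o/ – V3 /o/: just /b/ — single C goes to the following onset.
Result: kjab.zo.bobw.
Classifying each syllable: /kjab/ (closed), /zo/ (open), /bobw/ (closed).
Open syllables: 1.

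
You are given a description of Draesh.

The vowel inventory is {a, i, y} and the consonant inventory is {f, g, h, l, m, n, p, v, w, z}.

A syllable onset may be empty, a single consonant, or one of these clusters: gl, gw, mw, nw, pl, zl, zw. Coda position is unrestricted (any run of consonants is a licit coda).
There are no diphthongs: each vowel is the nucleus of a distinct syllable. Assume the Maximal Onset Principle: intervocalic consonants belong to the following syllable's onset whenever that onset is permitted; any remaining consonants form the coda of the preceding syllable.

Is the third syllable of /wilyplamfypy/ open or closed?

closed

Nuclei (vowels): i, y, a, y, y → 5 syllables.
/i…y/ gap (V1→V2): just /l/ — single C goes to the following onset.
/y…a/ gap (V2→V3): /pl/ — entire cluster is a permitted onset → onset /pl/, coda ∅.
/a…y/ gap (V3→V4): /mf/ splits as /m/ + /f/ (/f/ is the longest suffix that is a licit onset).
/y…y/ gap (V4→V5): /p/ is a single consonant, so it becomes the next onset.
So the parse is wi.ly.plam.fy.py.
Syllable 3 is /plam/ with coda /m/, so it is closed.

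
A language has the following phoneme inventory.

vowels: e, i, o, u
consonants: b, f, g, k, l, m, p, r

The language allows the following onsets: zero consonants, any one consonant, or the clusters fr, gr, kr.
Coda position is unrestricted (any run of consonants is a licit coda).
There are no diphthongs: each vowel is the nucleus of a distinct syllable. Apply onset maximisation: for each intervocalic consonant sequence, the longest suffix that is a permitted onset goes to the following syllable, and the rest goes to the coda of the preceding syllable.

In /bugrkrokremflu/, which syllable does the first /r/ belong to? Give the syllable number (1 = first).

1

The vowels are u, o, e, u — 4 nuclei, so 4 syllables.
/u…o/ gap (V1→V2): /grkr/; trying suffixes from longest down, /kr/ is the first permitted one, so coda /gr/ | onset /kr/.
/o…e/ gap (V2→V3): /kr/ — entire cluster is a permitted onset → onset /kr/, coda ∅.
/e…u/ gap (V3→V4): cluster /mfl/ — the longest permitted-onset suffix is /l/; onset = /l/, preceding coda = /mf/.
So the parse is bugr.kro.kremf.lu.
The first /r/ is in the coda of syllable 1 (/bugr/).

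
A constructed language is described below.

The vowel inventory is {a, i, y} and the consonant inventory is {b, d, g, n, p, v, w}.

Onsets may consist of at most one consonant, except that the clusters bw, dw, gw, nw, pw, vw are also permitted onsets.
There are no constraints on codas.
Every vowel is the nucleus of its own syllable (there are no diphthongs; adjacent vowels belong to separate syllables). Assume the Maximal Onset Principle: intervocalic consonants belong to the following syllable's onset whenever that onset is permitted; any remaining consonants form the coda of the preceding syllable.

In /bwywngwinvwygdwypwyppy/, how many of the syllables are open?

Nuclei (vowels): y, i, y, y, y, y → 6 syllables.
Between /y/ (V1) and /i/ (V2): /wngw/ — longest licit onset from the right is /gw/, leaving /wn/ as coda.
Between /i/ (V2) and /y/ (V3): /nvw/ — longest licit onset from the right is /vw/, leaving /n/ as coda.
Between /y/ (V3) and /y/ (V4): /gdw/; trying suffixes from longest down, /dw/ is the first permitted one, so coda /g/ | onset /dw/.
Between /y/ (V4) and /y/ (V5): /pw/ is a licit onset in full, so it all attaches to the next syllable.
Between /y/ (V5) and /y/ (V6): /pp/; trying suffixes from longest down, /p/ is the first permitted one, so coda /p/ | onset /p/.
Result: bwywn.gwin.vwyg.dwy.pwyp.py.
Classifying each syllable: /bwywn/ (closed), /gwin/ (closed), /vwyg/ (closed), /dwy/ (open), /pwyp/ (closed), /py/ (open).
Open syllables: 2.

2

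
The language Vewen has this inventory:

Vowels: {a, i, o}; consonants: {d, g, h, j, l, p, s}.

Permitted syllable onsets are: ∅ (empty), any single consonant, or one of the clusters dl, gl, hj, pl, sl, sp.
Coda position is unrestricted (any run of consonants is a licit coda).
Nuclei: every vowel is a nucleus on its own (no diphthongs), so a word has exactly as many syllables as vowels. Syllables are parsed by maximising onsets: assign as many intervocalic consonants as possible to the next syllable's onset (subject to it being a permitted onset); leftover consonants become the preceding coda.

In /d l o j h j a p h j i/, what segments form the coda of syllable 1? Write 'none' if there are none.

Nuclei (vowels): o, a, i → 3 syllables.
Between /o/ (V1) and /a/ (V2): cluster /jhj/ — the longest permitted-onset suffix is /hj/; onset = /hj/, preceding coda = /j/.
Between /a/ (V2) and /i/ (V3): /phj/; trying suffixes from longest down, /hj/ is the first permitted one, so coda /p/ | onset /hj/.
Result: dloj.hjap.hji.
Syllable 1 is /dloj/: onset /dl/, nucleus /o/, coda /j/.

j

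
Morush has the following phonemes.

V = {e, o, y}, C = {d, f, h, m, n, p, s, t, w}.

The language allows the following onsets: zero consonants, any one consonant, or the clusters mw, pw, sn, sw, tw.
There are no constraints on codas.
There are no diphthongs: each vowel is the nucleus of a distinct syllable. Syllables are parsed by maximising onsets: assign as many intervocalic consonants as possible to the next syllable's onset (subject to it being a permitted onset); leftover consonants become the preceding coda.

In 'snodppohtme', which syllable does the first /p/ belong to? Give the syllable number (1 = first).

Nuclei (vowels): o, o, e → 3 syllables.
Between /o/ (V1) and /o/ (V2): /dpp/ splits as /dp/ + /p/ (/p/ is the longest suffix that is a licit onset).
Between /o/ (V2) and /e/ (V3): cluster /htm/ — the longest permitted-onset suffix is /m/; onset = /m/, preceding coda = /ht/.
So the parse is snodp.poht.me.
The first /p/ is in the coda of syllable 1 (/snodp/).

1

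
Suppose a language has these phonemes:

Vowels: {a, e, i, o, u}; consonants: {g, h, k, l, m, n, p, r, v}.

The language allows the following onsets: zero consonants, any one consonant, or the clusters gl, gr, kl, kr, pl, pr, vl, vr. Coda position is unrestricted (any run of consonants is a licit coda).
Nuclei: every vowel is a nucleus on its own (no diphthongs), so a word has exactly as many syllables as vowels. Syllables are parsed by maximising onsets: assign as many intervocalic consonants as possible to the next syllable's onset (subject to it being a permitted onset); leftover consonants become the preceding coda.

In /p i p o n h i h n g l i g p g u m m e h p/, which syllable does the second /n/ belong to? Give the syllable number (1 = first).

3

The vowels are i, o, i, i, u, e — 6 nuclei, so 6 syllables.
/i…o/ gap (V1→V2): /p/ → onset of the next syllable (single consonants are always licit onsets).
/o…i/ gap (V2→V3): /nh/ splits as /n/ + /h/ (/h/ is the longest suffix that is a licit onset).
/i…i/ gap (V3→V4): /hngl/ — longest licit onset from the right is /gl/, leaving /hn/ as coda.
/i…u/ gap (V4→V5): /gpg/ — longest licit onset from the right is /g/, leaving /gp/ as coda.
/u…e/ gap (V5→V6): cluster /mm/ — the longest permitted-onset suffix is /m/; onset = /m/, preceding coda = /m/.
So the parse is pi.pon.hihn.gligp.gum.mehp.
The second /n/ is in the coda of syllable 3 (/hihn/).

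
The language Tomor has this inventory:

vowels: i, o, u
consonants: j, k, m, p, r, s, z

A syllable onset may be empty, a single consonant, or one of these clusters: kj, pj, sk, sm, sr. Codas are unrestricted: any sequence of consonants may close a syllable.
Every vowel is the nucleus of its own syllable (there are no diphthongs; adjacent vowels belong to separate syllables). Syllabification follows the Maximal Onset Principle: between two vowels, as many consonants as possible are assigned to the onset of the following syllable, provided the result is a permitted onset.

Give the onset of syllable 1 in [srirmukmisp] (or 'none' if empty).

Vowels present: i, u, i; each is a nucleus, giving 3 syllables.
Between /i/ (V1) and /u/ (V2): /rm/ splits as /r/ + /m/ (/m/ is the longest suffix that is a licit onset).
Between /u/ (V2) and /i/ (V3): /km/ splits as /k/ + /m/ (/m/ is the longest suffix that is a licit onset).
Result: srir.muk.misp.
Syllable 1 is /srir/: onset /sr/, nucleus /i/, coda /r/.

sr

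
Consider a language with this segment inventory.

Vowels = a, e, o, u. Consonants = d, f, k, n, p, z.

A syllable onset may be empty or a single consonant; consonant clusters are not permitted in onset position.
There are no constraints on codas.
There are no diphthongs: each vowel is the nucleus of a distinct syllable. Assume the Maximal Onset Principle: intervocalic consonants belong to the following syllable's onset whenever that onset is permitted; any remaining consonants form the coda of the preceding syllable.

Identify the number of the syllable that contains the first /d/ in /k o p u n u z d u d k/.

4

The vowels are o, u, u, u — 4 nuclei, so 4 syllables.
V1 /o/ – V2 /u/: /p/ is a single consonant, so it becomes the next onset.
V2 /u/ – V3 /u/: just /n/ — single C goes to the following onset.
V3 /u/ – V4 /u/: /zd/ — longest licit onset from the right is /d/, leaving /z/ as coda.
Result: ko.pu.nuz.dudk.
The first /d/ is in the onset of syllable 4 (/dudk/).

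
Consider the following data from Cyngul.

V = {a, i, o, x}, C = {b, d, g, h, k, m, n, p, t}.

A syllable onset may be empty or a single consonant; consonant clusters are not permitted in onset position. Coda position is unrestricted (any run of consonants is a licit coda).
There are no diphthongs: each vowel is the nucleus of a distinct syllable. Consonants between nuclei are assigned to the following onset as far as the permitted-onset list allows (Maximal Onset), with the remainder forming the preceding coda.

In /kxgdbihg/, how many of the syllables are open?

Nuclei (vowels): x, i → 2 syllables.
V1 /x/ – V2 /i/: cluster /gdb/ — the longest permitted-onset suffix is /b/; onset = /b/, preceding coda = /gd/.
Syllabification: kxgd.bihg.
Classifying each syllable: /kxgd/ (closed), /bihg/ (closed).
Open syllables: 0.

0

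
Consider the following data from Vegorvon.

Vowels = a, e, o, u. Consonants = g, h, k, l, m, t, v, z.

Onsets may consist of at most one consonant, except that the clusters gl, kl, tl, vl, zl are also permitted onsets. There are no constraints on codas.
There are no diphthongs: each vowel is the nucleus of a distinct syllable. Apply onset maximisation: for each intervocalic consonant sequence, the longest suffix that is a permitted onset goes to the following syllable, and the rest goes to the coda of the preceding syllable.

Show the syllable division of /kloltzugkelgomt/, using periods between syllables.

klolt.zug.kel.gomt

The vowels are o, u, e, o — 4 nuclei, so 4 syllables.
Between /o/ (V1) and /u/ (V2): cluster /ltz/ — the longest permitted-onset suffix is /z/; onset = /z/, preceding coda = /lt/.
Between /u/ (V2) and /e/ (V3): /gk/ — longest licit onset from the right is /k/, leaving /g/ as coda.
Between /e/ (V3) and /o/ (V4): /lg/ splits as /l/ + /g/ (/g/ is the longest suffix that is a licit onset).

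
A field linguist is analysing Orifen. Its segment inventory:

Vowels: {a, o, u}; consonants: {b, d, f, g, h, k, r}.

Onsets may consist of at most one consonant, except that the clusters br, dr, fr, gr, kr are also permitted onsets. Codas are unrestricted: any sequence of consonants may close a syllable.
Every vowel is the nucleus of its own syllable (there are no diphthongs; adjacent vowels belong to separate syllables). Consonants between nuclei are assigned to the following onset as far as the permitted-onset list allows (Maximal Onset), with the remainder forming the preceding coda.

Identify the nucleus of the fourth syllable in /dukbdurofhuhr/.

u

Nuclei (vowels): u, u, o, u → 4 syllables.
The fourth nucleus (vowel 4 from the left) is /u/.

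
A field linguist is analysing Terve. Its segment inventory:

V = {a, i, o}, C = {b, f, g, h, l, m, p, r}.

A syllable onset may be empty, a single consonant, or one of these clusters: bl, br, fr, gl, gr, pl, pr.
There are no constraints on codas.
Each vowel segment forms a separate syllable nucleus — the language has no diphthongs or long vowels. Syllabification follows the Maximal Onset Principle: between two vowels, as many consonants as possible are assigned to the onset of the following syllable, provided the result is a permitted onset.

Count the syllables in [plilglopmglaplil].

4

Vowels present: i, o, a, i; each is a nucleus, giving 4 syllables.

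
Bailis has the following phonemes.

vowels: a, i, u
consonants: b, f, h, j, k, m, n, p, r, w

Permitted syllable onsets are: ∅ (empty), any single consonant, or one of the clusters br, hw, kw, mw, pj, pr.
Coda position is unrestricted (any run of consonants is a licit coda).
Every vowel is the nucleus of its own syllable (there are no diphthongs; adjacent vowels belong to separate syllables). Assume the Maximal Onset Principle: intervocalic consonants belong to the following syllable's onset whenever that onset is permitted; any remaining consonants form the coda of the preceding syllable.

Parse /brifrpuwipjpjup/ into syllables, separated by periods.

brifr.pu.wipj.pjup

Vowels present: i, u, i, u; each is a nucleus, giving 4 syllables.
Between /i/ (V1) and /u/ (V2): /frp/; trying suffixes from longest down, /p/ is the first permitted one, so coda /fr/ | onset /p/.
Between /u/ (V2) and /i/ (V3): just /w/ — single C goes to the following onset.
Between /i/ (V3) and /u/ (V4): /pjpj/; trying suffixes from longest down, /pj/ is the first permitted one, so coda /pj/ | onset /pj/.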